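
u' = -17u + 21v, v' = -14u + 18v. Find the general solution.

u(t) = -c_1e^(4t) + 3c_2e^(-3t), v(t) = -c_1e^(4t) + 2c_2e^(-3t)

Coefficient matrix A = [[-17, 21], [-14, 18]].
Characteristic polynomial det(A - λI) = λ^2 - λ - 12 = 0.
Eigenvalues λ = 4, -3.
For λ=4: (A-λI) row 1 is [-21, 21], so an eigenvector is (-1, -1).
For λ=-3: (A-λI) row 1 is [-14, 21], so an eigenvector is (3, 2).
General solution: c_1e^(4t)(-1,-1) + c_2e^(-3t)(3,2).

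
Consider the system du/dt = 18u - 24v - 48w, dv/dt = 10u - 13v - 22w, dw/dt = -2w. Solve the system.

Coefficient matrix A = [[18, -24, -48], [10, -13, -22], [0, 0, -2]].
det(A - λI) = 0 gives eigenvalues λ = 2, 3, -2.
For λ=2: eigenvector (-3,-2,0).
For λ=3: eigenvector (8,5,0).
For λ=-2: eigenvector (0,-2,1).
General solution: c_1e^(2t)(-3,-2,0) + c_2e^(3t)(8,5,0) + c_3e^(-2t)(0,-2,1).

u(t) = -3c_1e^(2t) + 8c_2e^(3t), v(t) = -2c_1e^(2t) + 5c_2e^(3t) - 2c_3e^(-2t), w(t) = c_3e^(-2t)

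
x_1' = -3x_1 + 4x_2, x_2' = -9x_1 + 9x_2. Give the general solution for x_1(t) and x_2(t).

Coefficient matrix A = [[-3, 4], [-9, 9]].
Characteristic polynomial det(A - λI) = λ^2 - 6λ + 9 = 0.
Single eigenvalue λ = 3 with algebraic multiplicity 2.
Eigenvector v = (-2,-3); generalized eigenvector w with (A-λI)w=v is (-1,-2).
General solution: e^(3t)[K_1·v + K_2·(t·v + w)].

x_1(t) = -2K_1e^(3t) - 2K_2te^(3t) - K_2e^(3t), x_2(t) = -3K_1e^(3t) - 3K_2te^(3t) - 2K_2e^(3t)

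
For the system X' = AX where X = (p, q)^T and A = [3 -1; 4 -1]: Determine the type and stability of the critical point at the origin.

unstable improper node

A = [[3,-1],[4,-1]]; det(A-λI) = λ^2 - 2λ + 1.
repeated λ = 1 with a single eigenvector.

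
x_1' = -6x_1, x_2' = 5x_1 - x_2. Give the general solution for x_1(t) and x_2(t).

x_1(t) = -K_2e^(-6t), x_2(t) = -K_1e^(-t) + K_2e^(-6t)

Coefficient matrix A = [[-6, 0], [5, -1]].
Characteristic polynomial det(A - λI) = λ^2 + 7λ + 6 = 0.
Eigenvalues λ = -1, -6.
For λ=-1: (A-λI) row 1 is [-5, 0], so an eigenvector is (0, -1).
For λ=-6: (A-λI) row 2 is [5, 5], so an eigenvector is (-1, 1).
General solution: K_1e^(-t)(0,-1) + K_2e^(-6t)(-1,1).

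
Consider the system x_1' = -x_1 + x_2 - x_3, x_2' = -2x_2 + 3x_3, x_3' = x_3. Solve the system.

x_1(t) = C_1e^(-t) - C_2e^(-2t), x_2(t) = C_2e^(-2t) + C_3e^(t), x_3(t) = C_3e^(t)

Coefficient matrix A = [[-1, 1, -1], [0, -2, 3], [0, 0, 1]].
det(A - λI) = 0 gives eigenvalues λ = -1, -2, 1.
For λ=-1: eigenvector (1,0,0).
For λ=-2: eigenvector (-1,1,0).
For λ=1: eigenvector (0,1,1).
General solution: C_1e^(-t)(1,0,0) + C_2e^(-2t)(-1,1,0) + C_3e^(t)(0,1,1).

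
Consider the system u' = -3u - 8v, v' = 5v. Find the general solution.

u(t) = -C_1e^(-3t) - C_2e^(5t), v(t) = C_2e^(5t)

Coefficient matrix A = [[-3, -8], [0, 5]].
Characteristic polynomial det(A - λI) = λ^2 - 2λ - 15 = 0.
Eigenvalues λ = -3, 5.
For λ=-3: (A-λI) row 1 is [0, -8], so an eigenvector is (-1, 0).
For λ=5: (A-λI) row 1 is [-8, -8], so an eigenvector is (-1, 1).
General solution: C_1e^(-3t)(-1,0) + C_2e^(5t)(-1,1).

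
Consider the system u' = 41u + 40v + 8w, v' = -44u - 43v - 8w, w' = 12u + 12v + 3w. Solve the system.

u(t) = -6K_1e^(-3t) + K_2e^(t) + 4K_3e^(3t), v(t) = 7K_1e^(-3t) - K_2e^(t) - 4K_3e^(3t), w(t) = -2K_1e^(-3t) + K_3e^(3t)

Coefficient matrix A = [[41, 40, 8], [-44, -43, -8], [12, 12, 3]].
det(A - λI) = 0 gives eigenvalues λ = -3, 1, 3.
For λ=-3: eigenvector (-6,7,-2).
For λ=1: eigenvector (1,-1,0).
For λ=3: eigenvector (4,-4,1).
General solution: K_1e^(-3t)(-6,7,-2) + K_2e^(t)(1,-1,0) + K_3e^(3t)(4,-4,1).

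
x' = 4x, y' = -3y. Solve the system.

Coefficient matrix A = [[4, 0], [0, -3]].
Characteristic polynomial det(A - λI) = λ^2 - λ - 12 = 0.
Eigenvalues λ = -3, 4.
For λ=-3: (A-λI) row 1 is [7, 0], so an eigenvector is (0, -1).
For λ=4: (A-λI) row 2 is [0, -7], so an eigenvector is (1, 0).
General solution: K_1e^(-3t)(0,-1) + K_2e^(4t)(1,0).

x(t) = K_2e^(4t), y(t) = -K_1e^(-3t)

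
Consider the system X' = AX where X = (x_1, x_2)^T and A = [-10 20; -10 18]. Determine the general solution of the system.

x_1(t) = C_1e^(4t)sin(2t) - 3C_1e^(4t)cos(2t) - 3C_2e^(4t)sin(2t) - C_2e^(4t)cos(2t), x_2(t) = C_1e^(4t)sin(2t) - 2C_1e^(4t)cos(2t) - 2C_2e^(4t)sin(2t) - C_2e^(4t)cos(2t)

Coefficient matrix A = [[-10, 20], [-10, 18]].
Characteristic polynomial det(A - λI) = λ^2 - 8λ + 20 = 0.
Eigenvalues λ = 4 ± 2i (complex conjugate pair).
For λ=4+2i: an eigenvector is (-3,-2) - i(1,1) = (-3 - i, -2 - i).
A real fundamental pair from Re and Im of e^((4+2i)t)v: X_1 = e^(4t)(cos(2t)·(-3,-2) + sin(2t)·(1,1)), X_2 = e^(4t)(sin(2t)·(-3,-2) - cos(2t)·(1,1)).
General solution: C_1X_1 + C_2X_2.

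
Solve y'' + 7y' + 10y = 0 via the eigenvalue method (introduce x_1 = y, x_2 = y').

y(t) = K_1e^(-5t) + K_2e^(-2t)

Let x_1 = y, x_2 = y'. Then x_1' = x_2 and x_2' = -10x_1 - 7x_2.
A = [[0,1],[-10,-7]]; det(A-λI) = λ^2 + 7λ + 10.
Eigenvalues λ = -5, -2 with eigenvectors (1,-5), (1,-2).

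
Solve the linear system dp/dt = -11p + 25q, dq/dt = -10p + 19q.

Coefficient matrix A = [[-11, 25], [-10, 19]].
Characteristic polynomial det(A - λI) = λ^2 - 8λ + 41 = 0.
Eigenvalues λ = 4 ± 5i (complex conjugate pair).
For λ=4+5i: an eigenvector is (-2,-1) - i(1,1) = (-2 - i, -1 - i).
A real fundamental pair from Re and Im of e^((4+5i)t)v: X_1 = e^(4t)(cos(5t)·(-2,-1) + sin(5t)·(1,1)), X_2 = e^(4t)(sin(5t)·(-2,-1) - cos(5t)·(1,1)).
General solution: C_1X_1 + C_2X_2.

p(t) = C_1e^(4t)sin(5t) - 2C_1e^(4t)cos(5t) - 2C_2e^(4t)sin(5t) - C_2e^(4t)cos(5t), q(t) = C_1e^(4t)sin(5t) - C_1e^(4t)cos(5t) - C_2e^(4t)sin(5t) - C_2e^(4t)cos(5t)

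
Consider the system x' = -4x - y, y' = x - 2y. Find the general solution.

Coefficient matrix A = [[-4, -1], [1, -2]].
Characteristic polynomial det(A - λI) = λ^2 + 6λ + 9 = 0.
Single eigenvalue λ = -3 with algebraic multiplicity 2.
Eigenvector v = (1,-1); generalized eigenvector w with (A-λI)w=v is (-2,1).
General solution: e^(-3t)[K_1·v + K_2·(t·v + w)].

x(t) = K_1e^(-3t) + K_2te^(-3t) - 2K_2e^(-3t), y(t) = -K_1e^(-3t) - K_2te^(-3t) + K_2e^(-3t)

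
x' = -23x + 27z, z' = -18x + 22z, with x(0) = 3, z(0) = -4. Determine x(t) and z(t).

x(t) = -18e^(4t) + 21e^(-5t), z(t) = -18e^(4t) + 14e^(-5t)

Coefficient matrix A = [[-23, 27], [-18, 22]].
Characteristic polynomial det(A - λI) = λ^2 + λ - 20 = 0.
Eigenvalues λ = 4, -5.
For λ=4: (A-λI) row 1 is [-27, 27], so an eigenvector is (-1, -1).
For λ=-5: (A-λI) row 1 is [-18, 27], so an eigenvector is (-3, -2).
General solution: K_1e^(4t)(-1,-1) + K_2e^(-5t)(-3,-2).
Applying x(0)=3, z(0)=-4 gives K_1=18, K_2=-7.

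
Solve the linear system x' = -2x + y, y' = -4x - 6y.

x(t) = -K_1e^(-4t) - K_2te^(-4t) - 2K_2e^(-4t), y(t) = 2K_1e^(-4t) + 2K_2te^(-4t) + 3K_2e^(-4t)

Coefficient matrix A = [[-2, 1], [-4, -6]].
Characteristic polynomial det(A - λI) = λ^2 + 8λ + 16 = 0.
Single eigenvalue λ = -4 with algebraic multiplicity 2.
Eigenvector v = (-1,2); generalized eigenvector w with (A-λI)w=v is (-2,3).
General solution: e^(-4t)[K_1·v + K_2·(t·v + w)].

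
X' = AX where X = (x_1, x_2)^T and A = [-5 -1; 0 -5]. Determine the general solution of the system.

Coefficient matrix A = [[-5, -1], [0, -5]].
Characteristic polynomial det(A - λI) = λ^2 + 10λ + 25 = 0.
Single eigenvalue λ = -5 with algebraic multiplicity 2.
Eigenvector v = (1,0); generalized eigenvector w with (A-λI)w=v is (-1,-1).
General solution: e^(-5t)[C_1·v + C_2·(t·v + w)].

x_1(t) = C_1e^(-5t) + C_2te^(-5t) - C_2e^(-5t), x_2(t) = -C_2e^(-5t)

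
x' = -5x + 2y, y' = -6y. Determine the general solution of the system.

x(t) = 2K_1e^(-6t) + K_2e^(-5t), y(t) = -K_1e^(-6t)

Coefficient matrix A = [[-5, 2], [0, -6]].
Characteristic polynomial det(A - λI) = λ^2 + 11λ + 30 = 0.
Eigenvalues λ = -6, -5.
For λ=-6: (A-λI) row 1 is [1, 2], so an eigenvector is (2, -1).
For λ=-5: (A-λI) row 1 is [0, 2], so an eigenvector is (1, 0).
General solution: K_1e^(-6t)(2,-1) + K_2e^(-5t)(1,0).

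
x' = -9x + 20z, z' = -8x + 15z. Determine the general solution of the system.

x(t) = -2K_1e^(3t)sin(4t) - K_1e^(3t)cos(4t) - K_2e^(3t)sin(4t) + 2K_2e^(3t)cos(4t), z(t) = -K_1e^(3t)sin(4t) - K_1e^(3t)cos(4t) - K_2e^(3t)sin(4t) + K_2e^(3t)cos(4t)

Coefficient matrix A = [[-9, 20], [-8, 15]].
Characteristic polynomial det(A - λI) = λ^2 - 6λ + 25 = 0.
Eigenvalues λ = 3 ± 4i (complex conjugate pair).
For λ=3+4i: an eigenvector is (-1,-1) - i(-2,-1) = (-1 + 2i, -1 + i).
A real fundamental pair from Re and Im of e^((3+4i)t)v: X_1 = e^(3t)(cos(4t)·(-1,-1) + sin(4t)·(-2,-1)), X_2 = e^(3t)(sin(4t)·(-1,-1) - cos(4t)·(-2,-1)).
General solution: K_1X_1 + K_2X_2.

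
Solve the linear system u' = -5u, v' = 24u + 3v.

Coefficient matrix A = [[-5, 0], [24, 3]].
Characteristic polynomial det(A - λI) = λ^2 + 2λ - 15 = 0.
Eigenvalues λ = -5, 3.
For λ=-5: (A-λI) row 2 is [24, 8], so an eigenvector is (1, -3).
For λ=3: (A-λI) row 1 is [-8, 0], so an eigenvector is (0, -1).
General solution: C_1e^(-5t)(1,-3) + C_2e^(3t)(0,-1).

u(t) = C_1e^(-5t), v(t) = -3C_1e^(-5t) - C_2e^(3t)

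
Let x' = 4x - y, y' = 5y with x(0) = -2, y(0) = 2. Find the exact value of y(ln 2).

A = [[4,-1],[0,5]]; eigenvalues λ = 4, 5.
Eigenvectors: (1,0) for λ=4, (1,-1) for λ=5.
From the initial condition, c_1 = 0, c_2 = -2.
y(ln 2) = (0)(2^4)(0) + (-2)(2^5)(-1) = 64.

64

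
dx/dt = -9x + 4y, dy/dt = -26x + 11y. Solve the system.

x(t) = C_1e^(t)sin(2t) + C_1e^(t)cos(2t) + C_2e^(t)sin(2t) - C_2e^(t)cos(2t), y(t) = 2C_1e^(t)sin(2t) + 3C_1e^(t)cos(2t) + 3C_2e^(t)sin(2t) - 2C_2e^(t)cos(2t)

Coefficient matrix A = [[-9, 4], [-26, 11]].
Characteristic polynomial det(A - λI) = λ^2 - 2λ + 5 = 0.
Eigenvalues λ = 1 ± 2i (complex conjugate pair).
For λ=1+2i: an eigenvector is (1,3) - i(1,2) = (1 - i, 3 - 2i).
A real fundamental pair from Re and Im of e^((1+2i)t)v: X_1 = e^(t)(cos(2t)·(1,3) + sin(2t)·(1,2)), X_2 = e^(t)(sin(2t)·(1,3) - cos(2t)·(1,2)).
General solution: C_1X_1 + C_2X_2.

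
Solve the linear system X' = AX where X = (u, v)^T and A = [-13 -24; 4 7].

u(t) = 2C_1e^(-t) + 3C_2e^(-5t), v(t) = -C_1e^(-t) - C_2e^(-5t)

Coefficient matrix A = [[-13, -24], [4, 7]].
Characteristic polynomial det(A - λI) = λ^2 + 6λ + 5 = 0.
Eigenvalues λ = -1, -5.
For λ=-1: (A-λI) row 1 is [-12, -24], so an eigenvector is (2, -1).
For λ=-5: (A-λI) row 1 is [-8, -24], so an eigenvector is (3, -1).
General solution: C_1e^(-t)(2,-1) + C_2e^(-5t)(3,-1).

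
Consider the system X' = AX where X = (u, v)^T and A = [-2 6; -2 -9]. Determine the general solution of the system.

u(t) = 3K_1e^(-6t) - 2K_2e^(-5t), v(t) = -2K_1e^(-6t) + K_2e^(-5t)

Coefficient matrix A = [[-2, 6], [-2, -9]].
Characteristic polynomial det(A - λI) = λ^2 + 11λ + 30 = 0.
Eigenvalues λ = -6, -5.
For λ=-6: (A-λI) row 1 is [4, 6], so an eigenvector is (3, -2).
For λ=-5: (A-λI) row 1 is [3, 6], so an eigenvector is (-2, 1).
General solution: K_1e^(-6t)(3,-2) + K_2e^(-5t)(-2,1).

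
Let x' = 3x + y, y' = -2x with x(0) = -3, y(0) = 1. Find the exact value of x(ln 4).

-72

A = [[3,1],[-2,0]]; eigenvalues λ = 2, 1.
Eigenvectors: (1,-1) for λ=2, (1,-2) for λ=1.
From the initial condition, c_1 = -5, c_2 = 2.
x(ln 4) = (-5)(4^2)(1) + (2)(4^1)(1) = -72.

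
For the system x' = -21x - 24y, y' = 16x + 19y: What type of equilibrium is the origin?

A = [[-21,-24],[16,19]]; det(A-λI) = λ^2 + 2λ - 15.
λ = 3, -5: opposite signs.

saddle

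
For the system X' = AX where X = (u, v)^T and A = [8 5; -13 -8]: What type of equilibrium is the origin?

center

A = [[8,5],[-13,-8]]; det(A-λI) = λ^2 + 1.
λ = 0 ± i: zero real part.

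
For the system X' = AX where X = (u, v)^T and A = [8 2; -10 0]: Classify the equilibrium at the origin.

unstable spiral

A = [[8,2],[-10,0]]; det(A-λI) = λ^2 - 8λ + 20.
λ = 4 ± 2i: positive real part.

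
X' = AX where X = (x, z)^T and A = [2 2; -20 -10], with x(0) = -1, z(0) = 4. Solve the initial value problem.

x(t) = e^(-4t)sin(2t) - e^(-4t)cos(2t), z(t) = -2e^(-4t)sin(2t) + 4e^(-4t)cos(2t)

Coefficient matrix A = [[2, 2], [-20, -10]].
Characteristic polynomial det(A - λI) = λ^2 + 8λ + 20 = 0.
Eigenvalues λ = -4 ± 2i (complex conjugate pair).
For λ=-4+2i: an eigenvector is (-1,3) - i(0,1) = (-1, 3 - i).
A real fundamental pair from Re and Im of e^((-4+2i)t)v: X_1 = e^(-4t)(cos(2t)·(-1,3) + sin(2t)·(0,1)), X_2 = e^(-4t)(sin(2t)·(-1,3) - cos(2t)·(0,1)).
General solution: C_1X_1 + C_2X_2.
Applying x(0)=-1, z(0)=4 gives C_1=1, C_2=-1.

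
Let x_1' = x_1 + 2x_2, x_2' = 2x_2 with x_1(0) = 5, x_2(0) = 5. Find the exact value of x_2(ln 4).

A = [[1,2],[0,2]]; eigenvalues λ = 2, 1.
Eigenvectors: (2,1) for λ=2, (-1,0) for λ=1.
From the initial condition, c_1 = 5, c_2 = 5.
x_2(ln 4) = (5)(4^2)(1) + (5)(4^1)(0) = 80.

80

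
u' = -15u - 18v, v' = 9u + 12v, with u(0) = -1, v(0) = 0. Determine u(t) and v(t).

Coefficient matrix A = [[-15, -18], [9, 12]].
Characteristic polynomial det(A - λI) = λ^2 + 3λ - 18 = 0.
Eigenvalues λ = -6, 3.
For λ=-6: (A-λI) row 1 is [-9, -18], so an eigenvector is (-2, 1).
For λ=3: (A-λI) row 1 is [-18, -18], so an eigenvector is (1, -1).
General solution: c_1e^(-6t)(-2,1) + c_2e^(3t)(1,-1).
Applying u(0)=-1, v(0)=0 gives c_1=1, c_2=1.

u(t) = e^(3t) - 2e^(-6t), v(t) = -e^(3t) + e^(-6t)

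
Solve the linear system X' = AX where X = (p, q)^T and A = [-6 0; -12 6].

p(t) = c_1e^(-6t), q(t) = c_1e^(-6t) - c_2e^(6t)

Coefficient matrix A = [[-6, 0], [-12, 6]].
Characteristic polynomial det(A - λI) = λ^2 - 36 = 0.
Eigenvalues λ = -6, 6.
For λ=-6: (A-λI) row 2 is [-12, 12], so an eigenvector is (1, 1).
For λ=6: (A-λI) row 1 is [-12, 0], so an eigenvector is (0, -1).
General solution: c_1e^(-6t)(1,1) + c_2e^(6t)(0,-1).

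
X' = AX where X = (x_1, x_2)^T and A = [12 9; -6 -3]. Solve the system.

x_1(t) = 3c_1e^(6t) - c_2e^(3t), x_2(t) = -2c_1e^(6t) + c_2e^(3t)

Coefficient matrix A = [[12, 9], [-6, -3]].
Characteristic polynomial det(A - λI) = λ^2 - 9λ + 18 = 0.
Eigenvalues λ = 6, 3.
For λ=6: (A-λI) row 1 is [6, 9], so an eigenvector is (3, -2).
For λ=3: (A-λI) row 1 is [9, 9], so an eigenvector is (-1, 1).
General solution: c_1e^(6t)(3,-2) + c_2e^(3t)(-1,1).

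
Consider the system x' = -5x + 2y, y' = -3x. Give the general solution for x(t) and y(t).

x(t) = -2c_1e^(-2t) - c_2e^(-3t), y(t) = -3c_1e^(-2t) - c_2e^(-3t)

Coefficient matrix A = [[-5, 2], [-3, 0]].
Characteristic polynomial det(A - λI) = λ^2 + 5λ + 6 = 0.
Eigenvalues λ = -2, -3.
For λ=-2: (A-λI) row 1 is [-3, 2], so an eigenvector is (-2, -3).
For λ=-3: (A-λI) row 1 is [-2, 2], so an eigenvector is (-1, -1).
General solution: c_1e^(-2t)(-2,-3) + c_2e^(-3t)(-1,-1).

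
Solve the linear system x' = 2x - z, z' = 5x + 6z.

x(t) = K_1e^(4t)sin(t) - K_2e^(4t)cos(t), z(t) = -2K_1e^(4t)sin(t) - K_1e^(4t)cos(t) - K_2e^(4t)sin(t) + 2K_2e^(4t)cos(t)

Coefficient matrix A = [[2, -1], [5, 6]].
Characteristic polynomial det(A - λI) = λ^2 - 8λ + 17 = 0.
Eigenvalues λ = 4 ± i (complex conjugate pair).
For λ=4+i: an eigenvector is (0,-1) - i(1,-2) = (0 - i, -1 + 2i).
A real fundamental pair from Re and Im of e^((4+i)t)v: X_1 = e^(4t)(cos(t)·(0,-1) + sin(t)·(1,-2)), X_2 = e^(4t)(sin(t)·(0,-1) - cos(t)·(1,-2)).
General solution: K_1X_1 + K_2X_2.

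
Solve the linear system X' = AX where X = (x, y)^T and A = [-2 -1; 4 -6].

Coefficient matrix A = [[-2, -1], [4, -6]].
Characteristic polynomial det(A - λI) = λ^2 + 8λ + 16 = 0.
Single eigenvalue λ = -4 with algebraic multiplicity 2.
Eigenvector v = (-1,-2); generalized eigenvector w with (A-λI)w=v is (0,1).
General solution: e^(-4t)[K_1·v + K_2·(t·v + w)].

x(t) = -K_1e^(-4t) - K_2te^(-4t), y(t) = -2K_1e^(-4t) - 2K_2te^(-4t) + K_2e^(-4t)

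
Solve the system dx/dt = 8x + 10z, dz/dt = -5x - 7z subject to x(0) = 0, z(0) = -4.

Coefficient matrix A = [[8, 10], [-5, -7]].
Characteristic polynomial det(A - λI) = λ^2 - λ - 6 = 0.
Eigenvalues λ = -2, 3.
For λ=-2: (A-λI) row 1 is [10, 10], so an eigenvector is (1, -1).
For λ=3: (A-λI) row 1 is [5, 10], so an eigenvector is (2, -1).
General solution: K_1e^(-2t)(1,-1) + K_2e^(3t)(2,-1).
Applying x(0)=0, z(0)=-4 gives K_1=8, K_2=-4.

x(t) = -8e^(3t) + 8e^(-2t), z(t) = 4e^(3t) - 8e^(-2t)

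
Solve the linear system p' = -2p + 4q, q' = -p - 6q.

p(t) = 2c_1e^(-4t) + 2c_2te^(-4t) + c_2e^(-4t), q(t) = -c_1e^(-4t) - c_2te^(-4t)

Coefficient matrix A = [[-2, 4], [-1, -6]].
Characteristic polynomial det(A - λI) = λ^2 + 8λ + 16 = 0.
Single eigenvalue λ = -4 with algebraic multiplicity 2.
Eigenvector v = (2,-1); generalized eigenvector w with (A-λI)w=v is (1,0).
General solution: e^(-4t)[c_1·v + c_2·(t·v + w)].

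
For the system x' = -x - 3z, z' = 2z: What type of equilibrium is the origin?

saddle

A = [[-1,-3],[0,2]]; det(A-λI) = λ^2 - λ - 2.
λ = -1, 2: opposite signs.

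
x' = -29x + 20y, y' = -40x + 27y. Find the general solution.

Coefficient matrix A = [[-29, 20], [-40, 27]].
Characteristic polynomial det(A - λI) = λ^2 + 2λ + 17 = 0.
Eigenvalues λ = -1 ± 4i (complex conjugate pair).
For λ=-1+4i: an eigenvector is (2,3) - i(1,1) = (2 - i, 3 - i).
A real fundamental pair from Re and Im of e^((-1+4i)t)v: X_1 = e^(-t)(cos(4t)·(2,3) + sin(4t)·(1,1)), X_2 = e^(-t)(sin(4t)·(2,3) - cos(4t)·(1,1)).
General solution: K_1X_1 + K_2X_2.

x(t) = K_1e^(-t)sin(4t) + 2K_1e^(-t)cos(4t) + 2K_2e^(-t)sin(4t) - K_2e^(-t)cos(4t), y(t) = K_1e^(-t)sin(4t) + 3K_1e^(-t)cos(4t) + 3K_2e^(-t)sin(4t) - K_2e^(-t)cos(4t)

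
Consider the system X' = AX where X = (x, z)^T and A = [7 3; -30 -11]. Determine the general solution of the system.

Coefficient matrix A = [[7, 3], [-30, -11]].
Characteristic polynomial det(A - λI) = λ^2 + 4λ + 13 = 0.
Eigenvalues λ = -2 ± 3i (complex conjugate pair).
For λ=-2+3i: an eigenvector is (1,-3) - i(0,-1) = (1, -3 + i).
A real fundamental pair from Re and Im of e^((-2+3i)t)v: X_1 = e^(-2t)(cos(3t)·(1,-3) + sin(3t)·(0,-1)), X_2 = e^(-2t)(sin(3t)·(1,-3) - cos(3t)·(0,-1)).
General solution: c_1X_1 + c_2X_2.

x(t) = c_1e^(-2t)cos(3t) + c_2e^(-2t)sin(3t), z(t) = -c_1e^(-2t)sin(3t) - 3c_1e^(-2t)cos(3t) - 3c_2e^(-2t)sin(3t) + c_2e^(-2t)cos(3t)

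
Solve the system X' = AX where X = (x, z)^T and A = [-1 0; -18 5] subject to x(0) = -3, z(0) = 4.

Coefficient matrix A = [[-1, 0], [-18, 5]].
Characteristic polynomial det(A - λI) = λ^2 - 4λ - 5 = 0.
Eigenvalues λ = -1, 5.
For λ=-1: (A-λI) row 2 is [-18, 6], so an eigenvector is (1, 3).
For λ=5: (A-λI) row 1 is [-6, 0], so an eigenvector is (0, -1).
General solution: c_1e^(-t)(1,3) + c_2e^(5t)(0,-1).
Applying x(0)=-3, z(0)=4 gives c_1=-3, c_2=-13.

x(t) = -3e^(-t), z(t) = 13e^(5t) - 9e^(-t)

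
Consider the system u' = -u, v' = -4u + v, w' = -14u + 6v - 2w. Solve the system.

u(t) = K_1e^(-t), v(t) = 2K_1e^(-t) + K_3e^(t), w(t) = -2K_1e^(-t) + K_2e^(-2t) + 2K_3e^(t)

Coefficient matrix A = [[-1, 0, 0], [-4, 1, 0], [-14, 6, -2]].
det(A - λI) = 0 gives eigenvalues λ = -1, -2, 1.
For λ=-1: eigenvector (1,2,-2).
For λ=-2: eigenvector (0,0,1).
For λ=1: eigenvector (0,1,2).
General solution: K_1e^(-t)(1,2,-2) + K_2e^(-2t)(0,0,1) + K_3e^(t)(0,1,2).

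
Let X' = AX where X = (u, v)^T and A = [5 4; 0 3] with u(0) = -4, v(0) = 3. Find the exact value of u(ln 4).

A = [[5,4],[0,3]]; eigenvalues λ = 5, 3.
Eigenvectors: (-1,0) for λ=5, (-2,1) for λ=3.
From the initial condition, c_1 = -2, c_2 = 3.
u(ln 4) = (-2)(4^5)(-1) + (3)(4^3)(-2) = 1664.

1664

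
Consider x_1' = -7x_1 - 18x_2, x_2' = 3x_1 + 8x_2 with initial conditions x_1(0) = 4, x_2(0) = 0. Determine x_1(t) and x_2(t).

Coefficient matrix A = [[-7, -18], [3, 8]].
Characteristic polynomial det(A - λI) = λ^2 - λ - 2 = 0.
Eigenvalues λ = 2, -1.
For λ=2: (A-λI) row 1 is [-9, -18], so an eigenvector is (2, -1).
For λ=-1: (A-λI) row 1 is [-6, -18], so an eigenvector is (-3, 1).
General solution: C_1e^(2t)(2,-1) + C_2e^(-t)(-3,1).
Applying x_1(0)=4, x_2(0)=0 gives C_1=-4, C_2=-4.

x_1(t) = -8e^(2t) + 12e^(-t), x_2(t) = 4e^(2t) - 4e^(-t)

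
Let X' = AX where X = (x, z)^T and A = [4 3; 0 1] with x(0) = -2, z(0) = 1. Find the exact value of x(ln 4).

A = [[4,3],[0,1]]; eigenvalues λ = 1, 4.
Eigenvectors: (-1,1) for λ=1, (-1,0) for λ=4.
From the initial condition, c_1 = 1, c_2 = 1.
x(ln 4) = (1)(4^1)(-1) + (1)(4^4)(-1) = -260.

-260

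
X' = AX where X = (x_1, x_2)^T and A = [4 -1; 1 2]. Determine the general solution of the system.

x_1(t) = c_1e^(3t) + c_2te^(3t) - c_2e^(3t), x_2(t) = c_1e^(3t) + c_2te^(3t) - 2c_2e^(3t)

Coefficient matrix A = [[4, -1], [1, 2]].
Characteristic polynomial det(A - λI) = λ^2 - 6λ + 9 = 0.
Single eigenvalue λ = 3 with algebraic multiplicity 2.
Eigenvector v = (1,1); generalized eigenvector w with (A-λI)w=v is (-1,-2).
General solution: e^(3t)[c_1·v + c_2·(t·v + w)].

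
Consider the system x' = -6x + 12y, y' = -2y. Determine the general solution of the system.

Coefficient matrix A = [[-6, 12], [0, -2]].
Characteristic polynomial det(A - λI) = λ^2 + 8λ + 12 = 0.
Eigenvalues λ = -6, -2.
For λ=-6: (A-λI) row 1 is [0, 12], so an eigenvector is (1, 0).
For λ=-2: (A-λI) row 1 is [-4, 12], so an eigenvector is (3, 1).
General solution: c_1e^(-6t)(1,0) + c_2e^(-2t)(3,1).

x(t) = c_1e^(-6t) + 3c_2e^(-2t), y(t) = c_2e^(-2t)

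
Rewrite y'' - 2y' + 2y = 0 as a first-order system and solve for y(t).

Let x_1 = y, x_2 = y'. Then x_1' = x_2 and x_2' = -2x_1 + 2x_2.
A = [[0,1],[-2,2]]; det(A-λI) = λ^2 - 2λ + 2.
Eigenvalues λ = 1 ± i.

y(t) = K_1e^(t)cos(t) + K_2e^(t)sin(t)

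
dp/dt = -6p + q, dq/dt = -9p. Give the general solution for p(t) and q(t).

Coefficient matrix A = [[-6, 1], [-9, 0]].
Characteristic polynomial det(A - λI) = λ^2 + 6λ + 9 = 0.
Single eigenvalue λ = -3 with algebraic multiplicity 2.
Eigenvector v = (-1,-3); generalized eigenvector w with (A-λI)w=v is (1,2).
General solution: e^(-3t)[c_1·v + c_2·(t·v + w)].

p(t) = -c_1e^(-3t) - c_2te^(-3t) + c_2e^(-3t), q(t) = -3c_1e^(-3t) - 3c_2te^(-3t) + 2c_2e^(-3t)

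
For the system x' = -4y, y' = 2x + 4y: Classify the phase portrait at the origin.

unstable spiral

A = [[0,-4],[2,4]]; det(A-λI) = λ^2 - 4λ + 8.
λ = 2 ± 2i: positive real part.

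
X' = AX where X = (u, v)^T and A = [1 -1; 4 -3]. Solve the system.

u(t) = -C_1e^(-t) - C_2te^(-t) + C_2e^(-t), v(t) = -2C_1e^(-t) - 2C_2te^(-t) + 3C_2e^(-t)

Coefficient matrix A = [[1, -1], [4, -3]].
Characteristic polynomial det(A - λI) = λ^2 + 2λ + 1 = 0.
Single eigenvalue λ = -1 with algebraic multiplicity 2.
Eigenvector v = (-1,-2); generalized eigenvector w with (A-λI)w=v is (1,3).
General solution: e^(-t)[C_1·v + C_2·(t·v + w)].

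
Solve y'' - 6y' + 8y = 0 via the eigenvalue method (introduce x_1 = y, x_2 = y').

y(t) = K_1e^(2t) + K_2e^(4t)

Let x_1 = y, x_2 = y'. Then x_1' = x_2 and x_2' = -8x_1 + 6x_2.
A = [[0,1],[-8,6]]; det(A-λI) = λ^2 - 6λ + 8.
Eigenvalues λ = 2, 4 with eigenvectors (1,2), (1,4).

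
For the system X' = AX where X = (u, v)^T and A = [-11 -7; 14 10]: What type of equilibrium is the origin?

saddle

A = [[-11,-7],[14,10]]; det(A-λI) = λ^2 + λ - 12.
λ = 3, -4: opposite signs.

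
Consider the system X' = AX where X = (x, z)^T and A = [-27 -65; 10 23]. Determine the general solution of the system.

x(t) = 2C_1e^(-2t)sin(5t) - 3C_1e^(-2t)cos(5t) - 3C_2e^(-2t)sin(5t) - 2C_2e^(-2t)cos(5t), z(t) = -C_1e^(-2t)sin(5t) + C_1e^(-2t)cos(5t) + C_2e^(-2t)sin(5t) + C_2e^(-2t)cos(5t)

Coefficient matrix A = [[-27, -65], [10, 23]].
Characteristic polynomial det(A - λI) = λ^2 + 4λ + 29 = 0.
Eigenvalues λ = -2 ± 5i (complex conjugate pair).
For λ=-2+5i: an eigenvector is (-3,1) - i(2,-1) = (-3 - 2i, 1 + i).
A real fundamental pair from Re and Im of e^((-2+5i)t)v: X_1 = e^(-2t)(cos(5t)·(-3,1) + sin(5t)·(2,-1)), X_2 = e^(-2t)(sin(5t)·(-3,1) - cos(5t)·(2,-1)).
General solution: C_1X_1 + C_2X_2.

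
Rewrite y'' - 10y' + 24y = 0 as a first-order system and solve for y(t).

y(t) = C_1e^(6t) + C_2e^(4t)

Let x_1 = y, x_2 = y'. Then x_1' = x_2 and x_2' = -24x_1 + 10x_2.
A = [[0,1],[-24,10]]; det(A-λI) = λ^2 - 10λ + 24.
Eigenvalues λ = 6, 4 with eigenvectors (1,6), (1,4).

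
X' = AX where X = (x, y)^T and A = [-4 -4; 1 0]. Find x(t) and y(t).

x(t) = 2K_1e^(-2t) + 2K_2te^(-2t) - K_2e^(-2t), y(t) = -K_1e^(-2t) - K_2te^(-2t)

Coefficient matrix A = [[-4, -4], [1, 0]].
Characteristic polynomial det(A - λI) = λ^2 + 4λ + 4 = 0.
Single eigenvalue λ = -2 with algebraic multiplicity 2.
Eigenvector v = (2,-1); generalized eigenvector w with (A-λI)w=v is (-1,0).
General solution: e^(-2t)[K_1·v + K_2·(t·v + w)].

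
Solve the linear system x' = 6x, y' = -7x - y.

x(t) = -K_1e^(6t), y(t) = K_1e^(6t) - K_2e^(-t)

Coefficient matrix A = [[6, 0], [-7, -1]].
Characteristic polynomial det(A - λI) = λ^2 - 5λ - 6 = 0.
Eigenvalues λ = 6, -1.
For λ=6: (A-λI) row 2 is [-7, -7], so an eigenvector is (-1, 1).
For λ=-1: (A-λI) row 1 is [7, 0], so an eigenvector is (0, -1).
General solution: K_1e^(6t)(-1,1) + K_2e^(-t)(0,-1).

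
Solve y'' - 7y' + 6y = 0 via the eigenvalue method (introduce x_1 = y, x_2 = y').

y(t) = c_1e^(t) + c_2e^(6t)

Let x_1 = y, x_2 = y'. Then x_1' = x_2 and x_2' = -6x_1 + 7x_2.
A = [[0,1],[-6,7]]; det(A-λI) = λ^2 - 7λ + 6.
Eigenvalues λ = 1, 6 with eigenvectors (1,1), (1,6).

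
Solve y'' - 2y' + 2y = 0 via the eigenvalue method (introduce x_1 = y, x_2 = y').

Let x_1 = y, x_2 = y'. Then x_1' = x_2 and x_2' = -2x_1 + 2x_2.
A = [[0,1],[-2,2]]; det(A-λI) = λ^2 - 2λ + 2.
Eigenvalues λ = 1 ± i.

y(t) = C_1e^(t)cos(t) + C_2e^(t)sin(t)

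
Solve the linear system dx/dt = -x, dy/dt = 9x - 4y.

x(t) = -C_1e^(-t), y(t) = -3C_1e^(-t) + C_2e^(-4t)

Coefficient matrix A = [[-1, 0], [9, -4]].
Characteristic polynomial det(A - λI) = λ^2 + 5λ + 4 = 0.
Eigenvalues λ = -1, -4.
For λ=-1: (A-λI) row 2 is [9, -3], so an eigenvector is (-1, -3).
For λ=-4: (A-λI) row 1 is [3, 0], so an eigenvector is (0, 1).
General solution: C_1e^(-t)(-1,-3) + C_2e^(-4t)(0,1).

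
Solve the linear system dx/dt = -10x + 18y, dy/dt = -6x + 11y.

Coefficient matrix A = [[-10, 18], [-6, 11]].
Characteristic polynomial det(A - λI) = λ^2 - λ - 2 = 0.
Eigenvalues λ = 2, -1.
For λ=2: (A-λI) row 1 is [-12, 18], so an eigenvector is (-3, -2).
For λ=-1: (A-λI) row 1 is [-9, 18], so an eigenvector is (-2, -1).
General solution: c_1e^(2t)(-3,-2) + c_2e^(-t)(-2,-1).

x(t) = -3c_1e^(2t) - 2c_2e^(-t), y(t) = -2c_1e^(2t) - c_2e^(-t)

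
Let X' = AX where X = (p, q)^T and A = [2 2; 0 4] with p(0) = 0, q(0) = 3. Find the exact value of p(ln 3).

216

A = [[2,2],[0,4]]; eigenvalues λ = 4, 2.
Eigenvectors: (1,1) for λ=4, (-1,0) for λ=2.
From the initial condition, c_1 = 3, c_2 = 3.
p(ln 3) = (3)(3^4)(1) + (3)(3^2)(-1) = 216.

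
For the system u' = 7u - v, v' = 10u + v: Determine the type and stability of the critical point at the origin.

A = [[7,-1],[10,1]]; det(A-λI) = λ^2 - 8λ + 17.
λ = 4 ± i: positive real part.

unstable spiral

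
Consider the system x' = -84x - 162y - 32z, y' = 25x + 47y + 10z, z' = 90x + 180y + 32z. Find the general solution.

x(t) = -2C_1e^(-3t) + 2C_2e^(-4t) - 3C_3e^(2t), y(t) = C_1e^(-3t) + C_3e^(2t), z(t) = -5C_2e^(-4t) + 3C_3e^(2t)

Coefficient matrix A = [[-84, -162, -32], [25, 47, 10], [90, 180, 32]].
det(A - λI) = 0 gives eigenvalues λ = -3, -4, 2.
For λ=-3: eigenvector (-2,1,0).
For λ=-4: eigenvector (2,0,-5).
For λ=2: eigenvector (-3,1,3).
General solution: C_1e^(-3t)(-2,1,0) + C_2e^(-4t)(2,0,-5) + C_3e^(2t)(-3,1,3).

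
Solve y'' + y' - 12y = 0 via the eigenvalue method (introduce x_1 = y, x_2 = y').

y(t) = K_1e^(-4t) + K_2e^(3t)

Let x_1 = y, x_2 = y'. Then x_1' = x_2 and x_2' = 12x_1 - x_2.
A = [[0,1],[12,-1]]; det(A-λI) = λ^2 + λ - 12.
Eigenvalues λ = -4, 3 with eigenvectors (1,-4), (1,3).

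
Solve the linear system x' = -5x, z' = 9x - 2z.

x(t) = -K_2e^(-5t), z(t) = -K_1e^(-2t) + 3K_2e^(-5t)

Coefficient matrix A = [[-5, 0], [9, -2]].
Characteristic polynomial det(A - λI) = λ^2 + 7λ + 10 = 0.
Eigenvalues λ = -2, -5.
For λ=-2: (A-λI) row 1 is [-3, 0], so an eigenvector is (0, -1).
For λ=-5: (A-λI) row 2 is [9, 3], so an eigenvector is (-1, 3).
General solution: K_1e^(-2t)(0,-1) + K_2e^(-5t)(-1,3).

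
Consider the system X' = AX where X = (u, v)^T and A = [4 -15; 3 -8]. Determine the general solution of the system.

u(t) = c_1e^(-2t)sin(3t) - 2c_1e^(-2t)cos(3t) - 2c_2e^(-2t)sin(3t) - c_2e^(-2t)cos(3t), v(t) = -c_1e^(-2t)cos(3t) - c_2e^(-2t)sin(3t)

Coefficient matrix A = [[4, -15], [3, -8]].
Characteristic polynomial det(A - λI) = λ^2 + 4λ + 13 = 0.
Eigenvalues λ = -2 ± 3i (complex conjugate pair).
For λ=-2+3i: an eigenvector is (-2,-1) - i(1,0) = (-2 - i, -1).
A real fundamental pair from Re and Im of e^((-2+3i)t)v: X_1 = e^(-2t)(cos(3t)·(-2,-1) + sin(3t)·(1,0)), X_2 = e^(-2t)(sin(3t)·(-2,-1) - cos(3t)·(1,0)).
General solution: c_1X_1 + c_2X_2.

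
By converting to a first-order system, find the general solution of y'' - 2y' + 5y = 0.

Let x_1 = y, x_2 = y'. Then x_1' = x_2 and x_2' = -5x_1 + 2x_2.
A = [[0,1],[-5,2]]; det(A-λI) = λ^2 - 2λ + 5.
Eigenvalues λ = 1 ± 2i.

y(t) = K_1e^(t)cos(2t) + K_2e^(t)sin(2t)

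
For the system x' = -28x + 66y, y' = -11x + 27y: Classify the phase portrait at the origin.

A = [[-28,66],[-11,27]]; det(A-λI) = λ^2 + λ - 30.
λ = -6, 5: opposite signs.

saddle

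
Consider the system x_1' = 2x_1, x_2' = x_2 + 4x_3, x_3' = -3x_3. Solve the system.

x_1(t) = K_1e^(2t), x_2(t) = K_2e^(t) - K_3e^(-3t), x_3(t) = K_3e^(-3t)

Coefficient matrix A = [[2, 0, 0], [0, 1, 4], [0, 0, -3]].
det(A - λI) = 0 gives eigenvalues λ = 2, 1, -3.
For λ=2: eigenvector (1,0,0).
For λ=1: eigenvector (0,1,0).
For λ=-3: eigenvector (0,-1,1).
General solution: K_1e^(2t)(1,0,0) + K_2e^(t)(0,1,0) + K_3e^(-3t)(0,-1,1).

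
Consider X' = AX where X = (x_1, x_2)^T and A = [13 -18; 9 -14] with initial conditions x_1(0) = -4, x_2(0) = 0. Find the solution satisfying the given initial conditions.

Coefficient matrix A = [[13, -18], [9, -14]].
Characteristic polynomial det(A - λI) = λ^2 + λ - 20 = 0.
Eigenvalues λ = -5, 4.
For λ=-5: (A-λI) row 1 is [18, -18], so an eigenvector is (1, 1).
For λ=4: (A-λI) row 1 is [9, -18], so an eigenvector is (-2, -1).
General solution: C_1e^(-5t)(1,1) + C_2e^(4t)(-2,-1).
Applying x_1(0)=-4, x_2(0)=0 gives C_1=4, C_2=4.

x_1(t) = -8e^(4t) + 4e^(-5t), x_2(t) = -4e^(4t) + 4e^(-5t)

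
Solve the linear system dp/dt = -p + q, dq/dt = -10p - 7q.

Coefficient matrix A = [[-1, 1], [-10, -7]].
Characteristic polynomial det(A - λI) = λ^2 + 8λ + 17 = 0.
Eigenvalues λ = -4 ± i (complex conjugate pair).
For λ=-4+i: an eigenvector is (0,1) - i(1,-3) = (0 - i, 1 + 3i).
A real fundamental pair from Re and Im of e^((-4+i)t)v: X_1 = e^(-4t)(cos(t)·(0,1) + sin(t)·(1,-3)), X_2 = e^(-4t)(sin(t)·(0,1) - cos(t)·(1,-3)).
General solution: K_1X_1 + K_2X_2.

p(t) = K_1e^(-4t)sin(t) - K_2e^(-4t)cos(t), q(t) = -3K_1e^(-4t)sin(t) + K_1e^(-4t)cos(t) + K_2e^(-4t)sin(t) + 3K_2e^(-4t)cos(t)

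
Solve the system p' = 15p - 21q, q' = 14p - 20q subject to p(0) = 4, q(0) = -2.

p(t) = 18e^(t) - 14e^(-6t), q(t) = 12e^(t) - 14e^(-6t)

Coefficient matrix A = [[15, -21], [14, -20]].
Characteristic polynomial det(A - λI) = λ^2 + 5λ - 6 = 0.
Eigenvalues λ = 1, -6.
For λ=1: (A-λI) row 1 is [14, -21], so an eigenvector is (-3, -2).
For λ=-6: (A-λI) row 1 is [21, -21], so an eigenvector is (1, 1).
General solution: K_1e^(t)(-3,-2) + K_2e^(-6t)(1,1).
Applying p(0)=4, q(0)=-2 gives K_1=-6, K_2=-14.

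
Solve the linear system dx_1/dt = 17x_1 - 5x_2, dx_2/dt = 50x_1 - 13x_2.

Coefficient matrix A = [[17, -5], [50, -13]].
Characteristic polynomial det(A - λI) = λ^2 - 4λ + 29 = 0.
Eigenvalues λ = 2 ± 5i (complex conjugate pair).
For λ=2+5i: an eigenvector is (-1,-3) - i(0,-1) = (-1, -3 + i).
A real fundamental pair from Re and Im of e^((2+5i)t)v: X_1 = e^(2t)(cos(5t)·(-1,-3) + sin(5t)·(0,-1)), X_2 = e^(2t)(sin(5t)·(-1,-3) - cos(5t)·(0,-1)).
General solution: c_1X_1 + c_2X_2.

x_1(t) = -c_1e^(2t)cos(5t) - c_2e^(2t)sin(5t), x_2(t) = -c_1e^(2t)sin(5t) - 3c_1e^(2t)cos(5t) - 3c_2e^(2t)sin(5t) + c_2e^(2t)cos(5t)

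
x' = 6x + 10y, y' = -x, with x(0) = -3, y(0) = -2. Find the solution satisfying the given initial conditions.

x(t) = -29e^(3t)sin(t) - 3e^(3t)cos(t), y(t) = 9e^(3t)sin(t) - 2e^(3t)cos(t)

Coefficient matrix A = [[6, 10], [-1, 0]].
Characteristic polynomial det(A - λI) = λ^2 - 6λ + 10 = 0.
Eigenvalues λ = 3 ± i (complex conjugate pair).
For λ=3+i: an eigenvector is (1,0) - i(3,-1) = (1 - 3i, 0 + i).
A real fundamental pair from Re and Im of e^((3+i)t)v: X_1 = e^(3t)(cos(t)·(1,0) + sin(t)·(3,-1)), X_2 = e^(3t)(sin(t)·(1,0) - cos(t)·(3,-1)).
General solution: K_1X_1 + K_2X_2.
Applying x(0)=-3, y(0)=-2 gives K_1=-9, K_2=-2.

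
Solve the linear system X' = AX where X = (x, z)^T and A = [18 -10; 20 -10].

x(t) = 2K_1e^(4t)sin(2t) + K_1e^(4t)cos(2t) + K_2e^(4t)sin(2t) - 2K_2e^(4t)cos(2t), z(t) = 3K_1e^(4t)sin(2t) + K_1e^(4t)cos(2t) + K_2e^(4t)sin(2t) - 3K_2e^(4t)cos(2t)

Coefficient matrix A = [[18, -10], [20, -10]].
Characteristic polynomial det(A - λI) = λ^2 - 8λ + 20 = 0.
Eigenvalues λ = 4 ± 2i (complex conjugate pair).
For λ=4+2i: an eigenvector is (1,1) - i(2,3) = (1 - 2i, 1 - 3i).
A real fundamental pair from Re and Im of e^((4+2i)t)v: X_1 = e^(4t)(cos(2t)·(1,1) + sin(2t)·(2,3)), X_2 = e^(4t)(sin(2t)·(1,1) - cos(2t)·(2,3)).
General solution: K_1X_1 + K_2X_2.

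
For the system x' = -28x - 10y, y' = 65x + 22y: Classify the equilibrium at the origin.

A = [[-28,-10],[65,22]]; det(A-λI) = λ^2 + 6λ + 34.
λ = -3 ± 5i: negative real part.

stable spiral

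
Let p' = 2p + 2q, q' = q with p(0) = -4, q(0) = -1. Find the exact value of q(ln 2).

-2

A = [[2,2],[0,1]]; eigenvalues λ = 2, 1.
Eigenvectors: (1,0) for λ=2, (2,-1) for λ=1.
From the initial condition, c_1 = -6, c_2 = 1.
q(ln 2) = (-6)(2^2)(0) + (1)(2^1)(-1) = -2.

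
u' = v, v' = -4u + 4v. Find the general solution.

u(t) = -c_1e^(2t) - c_2te^(2t) + c_2e^(2t), v(t) = -2c_1e^(2t) - 2c_2te^(2t) + c_2e^(2t)

Coefficient matrix A = [[0, 1], [-4, 4]].
Characteristic polynomial det(A - λI) = λ^2 - 4λ + 4 = 0.
Single eigenvalue λ = 2 with algebraic multiplicity 2.
Eigenvector v = (-1,-2); generalized eigenvector w with (A-λI)w=v is (1,1).
General solution: e^(2t)[c_1·v + c_2·(t·v + w)].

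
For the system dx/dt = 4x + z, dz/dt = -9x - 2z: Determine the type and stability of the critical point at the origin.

unstable improper node

A = [[4,1],[-9,-2]]; det(A-λI) = λ^2 - 2λ + 1.
repeated λ = 1 with a single eigenvector.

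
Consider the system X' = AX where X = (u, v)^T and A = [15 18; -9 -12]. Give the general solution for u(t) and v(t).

Coefficient matrix A = [[15, 18], [-9, -12]].
Characteristic polynomial det(A - λI) = λ^2 - 3λ - 18 = 0.
Eigenvalues λ = 6, -3.
For λ=6: (A-λI) row 1 is [9, 18], so an eigenvector is (2, -1).
For λ=-3: (A-λI) row 1 is [18, 18], so an eigenvector is (-1, 1).
General solution: C_1e^(6t)(2,-1) + C_2e^(-3t)(-1,1).

u(t) = 2C_1e^(6t) - C_2e^(-3t), v(t) = -C_1e^(6t) + C_2e^(-3t)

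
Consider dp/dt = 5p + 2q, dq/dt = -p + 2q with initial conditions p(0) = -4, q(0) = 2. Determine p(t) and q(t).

p(t) = -4e^(4t), q(t) = 2e^(4t)

Coefficient matrix A = [[5, 2], [-1, 2]].
Characteristic polynomial det(A - λI) = λ^2 - 7λ + 12 = 0.
Eigenvalues λ = 4, 3.
For λ=4: (A-λI) row 1 is [1, 2], so an eigenvector is (-2, 1).
For λ=3: (A-λI) row 1 is [2, 2], so an eigenvector is (1, -1).
General solution: C_1e^(4t)(-2,1) + C_2e^(3t)(1,-1).
Applying p(0)=-4, q(0)=2 gives C_1=2, C_2=0.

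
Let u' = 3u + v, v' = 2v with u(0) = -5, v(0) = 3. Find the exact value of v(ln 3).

27

A = [[3,1],[0,2]]; eigenvalues λ = 2, 3.
Eigenvectors: (-1,1) for λ=2, (-1,0) for λ=3.
From the initial condition, c_1 = 3, c_2 = 2.
v(ln 3) = (3)(3^2)(1) + (2)(3^3)(0) = 27.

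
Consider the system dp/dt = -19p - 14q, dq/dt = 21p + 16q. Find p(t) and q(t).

p(t) = c_1e^(-5t) + 2c_2e^(2t), q(t) = -c_1e^(-5t) - 3c_2e^(2t)

Coefficient matrix A = [[-19, -14], [21, 16]].
Characteristic polynomial det(A - λI) = λ^2 + 3λ - 10 = 0.
Eigenvalues λ = -5, 2.
For λ=-5: (A-λI) row 1 is [-14, -14], so an eigenvector is (1, -1).
For λ=2: (A-λI) row 1 is [-21, -14], so an eigenvector is (2, -3).
General solution: c_1e^(-5t)(1,-1) + c_2e^(2t)(2,-3).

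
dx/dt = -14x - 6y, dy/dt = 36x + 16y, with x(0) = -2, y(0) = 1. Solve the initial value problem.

Coefficient matrix A = [[-14, -6], [36, 16]].
Characteristic polynomial det(A - λI) = λ^2 - 2λ - 8 = 0.
Eigenvalues λ = 4, -2.
For λ=4: (A-λI) row 1 is [-18, -6], so an eigenvector is (1, -3).
For λ=-2: (A-λI) row 1 is [-12, -6], so an eigenvector is (1, -2).
General solution: C_1e^(4t)(1,-3) + C_2e^(-2t)(1,-2).
Applying x(0)=-2, y(0)=1 gives C_1=3, C_2=-5.

x(t) = 3e^(4t) - 5e^(-2t), y(t) = -9e^(4t) + 10e^(-2t)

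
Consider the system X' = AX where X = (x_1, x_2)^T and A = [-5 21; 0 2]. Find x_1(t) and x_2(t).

x_1(t) = -3K_1e^(2t) + K_2e^(-5t), x_2(t) = -K_1e^(2t)

Coefficient matrix A = [[-5, 21], [0, 2]].
Characteristic polynomial det(A - λI) = λ^2 + 3λ - 10 = 0.
Eigenvalues λ = 2, -5.
For λ=2: (A-λI) row 1 is [-7, 21], so an eigenvector is (-3, -1).
For λ=-5: (A-λI) row 1 is [0, 21], so an eigenvector is (1, 0).
General solution: K_1e^(2t)(-3,-1) + K_2e^(-5t)(1,0).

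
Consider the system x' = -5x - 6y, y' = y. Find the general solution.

x(t) = C_1e^(-5t) + C_2e^(t), y(t) = -C_2e^(t)

Coefficient matrix A = [[-5, -6], [0, 1]].
Characteristic polynomial det(A - λI) = λ^2 + 4λ - 5 = 0.
Eigenvalues λ = -5, 1.
For λ=-5: (A-λI) row 1 is [0, -6], so an eigenvector is (1, 0).
For λ=1: (A-λI) row 1 is [-6, -6], so an eigenvector is (1, -1).
General solution: C_1e^(-5t)(1,0) + C_2e^(t)(1,-1).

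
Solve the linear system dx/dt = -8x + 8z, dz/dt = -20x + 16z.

Coefficient matrix A = [[-8, 8], [-20, 16]].
Characteristic polynomial det(A - λI) = λ^2 - 8λ + 32 = 0.
Eigenvalues λ = 4 ± 4i (complex conjugate pair).
For λ=4+4i: an eigenvector is (1,1) - i(-1,-2) = (1 + i, 1 + 2i).
A real fundamental pair from Re and Im of e^((4+4i)t)v: X_1 = e^(4t)(cos(4t)·(1,1) + sin(4t)·(-1,-2)), X_2 = e^(4t)(sin(4t)·(1,1) - cos(4t)·(-1,-2)).
General solution: C_1X_1 + C_2X_2.

x(t) = -C_1e^(4t)sin(4t) + C_1e^(4t)cos(4t) + C_2e^(4t)sin(4t) + C_2e^(4t)cos(4t), z(t) = -2C_1e^(4t)sin(4t) + C_1e^(4t)cos(4t) + C_2e^(4t)sin(4t) + 2C_2e^(4t)cos(4t)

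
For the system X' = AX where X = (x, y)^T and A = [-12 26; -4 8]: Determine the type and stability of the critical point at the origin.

A = [[-12,26],[-4,8]]; det(A-λI) = λ^2 + 4λ + 8.
λ = -2 ± 2i: negative real part.

stable spiral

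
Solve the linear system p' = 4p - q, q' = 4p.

Coefficient matrix A = [[4, -1], [4, 0]].
Characteristic polynomial det(A - λI) = λ^2 - 4λ + 4 = 0.
Single eigenvalue λ = 2 with algebraic multiplicity 2.
Eigenvector v = (-1,-2); generalized eigenvector w with (A-λI)w=v is (-2,-3).
General solution: e^(2t)[K_1·v + K_2·(t·v + w)].

p(t) = -K_1e^(2t) - K_2te^(2t) - 2K_2e^(2t), q(t) = -2K_1e^(2t) - 2K_2te^(2t) - 3K_2e^(2t)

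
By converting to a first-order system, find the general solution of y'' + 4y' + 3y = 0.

Let x_1 = y, x_2 = y'. Then x_1' = x_2 and x_2' = -3x_1 - 4x_2.
A = [[0,1],[-3,-4]]; det(A-λI) = λ^2 + 4λ + 3.
Eigenvalues λ = -3, -1 with eigenvectors (1,-3), (1,-1).

y(t) = K_1e^(-3t) + K_2e^(-t)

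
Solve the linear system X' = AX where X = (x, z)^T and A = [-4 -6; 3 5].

Coefficient matrix A = [[-4, -6], [3, 5]].
Characteristic polynomial det(A - λI) = λ^2 - λ - 2 = 0.
Eigenvalues λ = 2, -1.
For λ=2: (A-λI) row 1 is [-6, -6], so an eigenvector is (-1, 1).
For λ=-1: (A-λI) row 1 is [-3, -6], so an eigenvector is (-2, 1).
General solution: K_1e^(2t)(-1,1) + K_2e^(-t)(-2,1).

x(t) = -K_1e^(2t) - 2K_2e^(-t), z(t) = K_1e^(2t) + K_2e^(-t)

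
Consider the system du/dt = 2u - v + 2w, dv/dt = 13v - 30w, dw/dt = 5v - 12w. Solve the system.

u(t) = c_1e^(2t) - c_2e^(3t), v(t) = 3c_2e^(3t) + 2c_3e^(-2t), w(t) = c_2e^(3t) + c_3e^(-2t)

Coefficient matrix A = [[2, -1, 2], [0, 13, -30], [0, 5, -12]].
det(A - λI) = 0 gives eigenvalues λ = 2, 3, -2.
For λ=2: eigenvector (1,0,0).
For λ=3: eigenvector (-1,3,1).
For λ=-2: eigenvector (0,2,1).
General solution: c_1e^(2t)(1,0,0) + c_2e^(3t)(-1,3,1) + c_3e^(-2t)(0,2,1).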